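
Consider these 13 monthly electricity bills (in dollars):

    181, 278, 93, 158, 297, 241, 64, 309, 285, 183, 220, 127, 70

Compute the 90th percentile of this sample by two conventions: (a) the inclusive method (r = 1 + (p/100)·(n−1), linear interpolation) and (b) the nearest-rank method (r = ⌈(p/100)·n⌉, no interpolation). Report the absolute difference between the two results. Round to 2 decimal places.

Sorted: 64, 70, 93, 127, 158, 181, 183, 220, 241, 278, 285, 297, 309.
n = 13.
(a) r = 11.8; between ranks 11 (285) and 12 (297): 294.6.
(b) the nearest-rank method: rank 12 → 297.
|294.6 − 297| = 2.4.

2.40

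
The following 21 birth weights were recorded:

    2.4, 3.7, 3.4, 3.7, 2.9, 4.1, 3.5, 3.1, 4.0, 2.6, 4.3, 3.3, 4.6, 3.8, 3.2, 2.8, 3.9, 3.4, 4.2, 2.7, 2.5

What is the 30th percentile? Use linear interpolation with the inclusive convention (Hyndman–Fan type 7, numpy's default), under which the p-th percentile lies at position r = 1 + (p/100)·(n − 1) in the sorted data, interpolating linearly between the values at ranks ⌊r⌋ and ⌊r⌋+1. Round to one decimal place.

Sorted: 2.4, 2.5, 2.6, 2.7, 2.8, 2.9, 3.1, 3.2, 3.3, 3.4, 3.4, 3.5, 3.7, 3.7, 3.8, 3.9, 4.0, 4.1, 4.2, 4.3, 4.6.
n = 21.
r = 1 + (30/100)·(21 − 1) = 1 + 6 = 7.
r is an integer, so P30 is the value at rank 7: 3.1.

3.1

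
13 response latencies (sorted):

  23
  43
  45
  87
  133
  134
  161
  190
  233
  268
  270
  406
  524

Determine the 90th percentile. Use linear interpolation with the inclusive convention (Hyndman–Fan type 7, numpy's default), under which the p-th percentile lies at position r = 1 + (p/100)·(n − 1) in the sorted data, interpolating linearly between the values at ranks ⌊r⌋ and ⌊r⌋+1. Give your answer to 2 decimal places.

n = 13.
r = 1 + (90/100)·(13 − 1) = 1 + 10.8 = 11.8.
Rank 11 is 270 and rank 12 is 406.
Interpolate: 270 + 0.8·(406 − 270) = 270 + 0.8·136 = 378.8.

378.80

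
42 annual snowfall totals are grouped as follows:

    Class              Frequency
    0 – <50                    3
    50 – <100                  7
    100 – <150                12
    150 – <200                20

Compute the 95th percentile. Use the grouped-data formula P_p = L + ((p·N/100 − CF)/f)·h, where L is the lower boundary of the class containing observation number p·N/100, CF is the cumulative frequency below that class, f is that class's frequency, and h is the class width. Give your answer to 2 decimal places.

194.75

N = 42; target position k = 95/100 · 42 = 39.9.
Cumulative frequencies: 3, 10, 22, 42.
Observation 39.9 falls in the class 150 – <200.
L = 150, CF = 22, f = 20, h = 50.
P95 = 150 + ((39.9 − 22)/20)·50 = 150 + 44.75 = 194.75.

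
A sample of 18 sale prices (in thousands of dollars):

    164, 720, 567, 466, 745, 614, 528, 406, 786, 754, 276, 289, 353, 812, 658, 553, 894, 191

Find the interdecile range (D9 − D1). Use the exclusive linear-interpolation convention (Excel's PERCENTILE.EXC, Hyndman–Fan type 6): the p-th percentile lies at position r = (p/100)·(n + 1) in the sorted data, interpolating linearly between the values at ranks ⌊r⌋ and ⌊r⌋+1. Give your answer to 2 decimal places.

Sorted: 164, 191, 276, 289, 353, 406, 466, 528, 553, 567, 614, 658, 720, 745, 754, 786, 812, 894.
n = 18.
P10: r = 1.9; ranks 1–2 are 164, 191; interpolating gives 188.3.
P90: r = 17.1; ranks 17–18 are 812, 894; interpolating gives 820.2.
Difference: 820.2 − 188.3 = 631.9.

631.90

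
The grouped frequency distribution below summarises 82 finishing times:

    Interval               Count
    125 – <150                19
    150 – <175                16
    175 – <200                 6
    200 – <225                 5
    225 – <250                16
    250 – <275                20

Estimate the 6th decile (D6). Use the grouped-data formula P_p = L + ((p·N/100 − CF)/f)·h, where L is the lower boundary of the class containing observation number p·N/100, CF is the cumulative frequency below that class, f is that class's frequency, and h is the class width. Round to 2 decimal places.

230.00

N = 82; target position k = 60/100 · 82 = 49.2.
Cumulative frequencies: 19, 35, 41, 46, 62, 82.
Observation 49.2 falls in the class 225 – <250.
L = 225, CF = 46, f = 16, h = 25.
P60 = 225 + ((49.2 − 46)/16)·25 = 225 + 5 = 230.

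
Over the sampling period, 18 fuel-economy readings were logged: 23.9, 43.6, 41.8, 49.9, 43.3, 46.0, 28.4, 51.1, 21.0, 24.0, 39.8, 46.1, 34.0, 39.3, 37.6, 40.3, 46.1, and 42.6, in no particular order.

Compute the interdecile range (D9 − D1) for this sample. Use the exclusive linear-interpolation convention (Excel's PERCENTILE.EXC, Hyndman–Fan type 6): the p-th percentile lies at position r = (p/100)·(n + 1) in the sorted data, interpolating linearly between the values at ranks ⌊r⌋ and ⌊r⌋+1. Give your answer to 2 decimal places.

Sorted: 21.0, 23.9, 24.0, 28.4, 34.0, 37.6, 39.3, 39.8, 40.3, 41.8, 42.6, 43.3, 43.6, 46.0, 46.1, 46.1, 49.9, 51.1.
n = 18.
P10: r = 1.9; ranks 1–2 are 21.0, 23.9; interpolating gives 23.61.
P90: r = 17.1; ranks 17–18 are 49.9, 51.1; interpolating gives 50.02.
Difference: 50.02 − 23.61 = 26.41.

26.41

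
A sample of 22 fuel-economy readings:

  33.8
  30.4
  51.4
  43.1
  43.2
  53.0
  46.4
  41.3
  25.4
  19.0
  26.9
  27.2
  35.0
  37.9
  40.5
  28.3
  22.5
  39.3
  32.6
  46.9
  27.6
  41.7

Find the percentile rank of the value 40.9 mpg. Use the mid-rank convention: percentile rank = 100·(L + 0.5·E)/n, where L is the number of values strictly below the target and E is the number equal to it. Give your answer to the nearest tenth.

63.6

Sorted: 19.0, 22.5, 25.4, 26.9, 27.2, 27.6, 28.3, 30.4, 32.6, 33.8, 35.0, 37.9, 39.3, 40.5, 41.3, 41.7, 43.1, 43.2, 46.4, 46.9, 51.4, 53.0.
Count below 40.9: L = 14; count equal: E = 0; n = 22.
Percentile rank = 100·(14 + 0.5·0)/22 = 100·14/22 = 63.64.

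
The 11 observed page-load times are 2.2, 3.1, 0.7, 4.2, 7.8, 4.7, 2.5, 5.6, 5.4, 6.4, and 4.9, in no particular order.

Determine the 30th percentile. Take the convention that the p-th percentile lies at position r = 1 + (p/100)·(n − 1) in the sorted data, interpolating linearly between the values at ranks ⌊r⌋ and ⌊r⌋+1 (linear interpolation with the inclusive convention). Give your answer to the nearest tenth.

Sorted: 0.7, 2.2, 2.5, 3.1, 4.2, 4.7, 4.9, 5.4, 5.6, 6.4, 7.8.
n = 11.
r = 1 + (30/100)·(11 − 1) = 1 + 3 = 4.
r is an integer, so P30 is the value at rank 4: 3.1.

3.1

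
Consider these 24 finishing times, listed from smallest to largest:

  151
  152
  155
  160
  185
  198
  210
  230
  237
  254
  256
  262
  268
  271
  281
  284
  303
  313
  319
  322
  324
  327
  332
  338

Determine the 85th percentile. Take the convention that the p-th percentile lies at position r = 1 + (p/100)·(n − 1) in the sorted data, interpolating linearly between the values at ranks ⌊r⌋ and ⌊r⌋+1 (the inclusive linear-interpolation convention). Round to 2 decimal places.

n = 24.
r = 1 + (85/100)·(24 − 1) = 1 + 19.55 = 20.55.
Rank 20 is 322 and rank 21 is 324.
Interpolate: 322 + 0.55·(324 − 322) = 322 + 0.55·2 = 323.1.

323.10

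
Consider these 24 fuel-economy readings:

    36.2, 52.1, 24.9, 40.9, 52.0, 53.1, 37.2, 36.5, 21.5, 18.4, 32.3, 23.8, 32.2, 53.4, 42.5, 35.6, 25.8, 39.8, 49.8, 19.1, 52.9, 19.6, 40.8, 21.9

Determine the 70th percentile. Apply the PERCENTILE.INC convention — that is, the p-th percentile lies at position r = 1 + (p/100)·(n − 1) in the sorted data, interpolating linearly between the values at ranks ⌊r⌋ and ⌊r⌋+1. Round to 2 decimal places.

41.06

Sorted: 18.4, 19.1, 19.6, 21.5, 21.9, 23.8, 24.9, 25.8, 32.2, 32.3, 35.6, 36.2, 36.5, 37.2, 39.8, 40.8, 40.9, 42.5, 49.8, 52.0, 52.1, 52.9, 53.1, 53.4.
n = 24.
r = 1 + (70/100)·(24 − 1) = 1 + 16.1 = 17.1.
Rank 17 is 40.9 and rank 18 is 42.5.
Interpolate: 40.9 + 0.1·(42.5 − 40.9) = 40.9 + 0.1·1.6 = 41.06.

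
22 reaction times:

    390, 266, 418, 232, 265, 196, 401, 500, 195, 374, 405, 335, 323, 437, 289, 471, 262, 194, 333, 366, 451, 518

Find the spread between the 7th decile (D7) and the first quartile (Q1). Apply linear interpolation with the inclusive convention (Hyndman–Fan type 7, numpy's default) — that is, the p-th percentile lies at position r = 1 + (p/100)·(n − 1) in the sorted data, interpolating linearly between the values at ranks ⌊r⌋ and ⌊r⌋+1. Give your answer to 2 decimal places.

Sorted: 194, 195, 196, 232, 262, 265, 266, 289, 323, 333, 335, 366, 374, 390, 401, 405, 418, 437, 451, 471, 500, 518.
n = 22.
P25: r = 6.25; ranks 6–7 are 265, 266; interpolating gives 265.25.
P70: r = 15.7; ranks 15–16 are 401, 405; interpolating gives 403.8.
Difference: 403.8 − 265.25 = 138.55.

138.55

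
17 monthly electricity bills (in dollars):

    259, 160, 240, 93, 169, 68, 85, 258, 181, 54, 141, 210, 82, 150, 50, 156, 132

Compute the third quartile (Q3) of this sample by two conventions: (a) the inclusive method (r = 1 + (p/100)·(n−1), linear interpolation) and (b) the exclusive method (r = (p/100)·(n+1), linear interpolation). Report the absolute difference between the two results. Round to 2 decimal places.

Sorted: 50, 54, 68, 82, 85, 93, 132, 141, 150, 156, 160, 169, 181, 210, 240, 258, 259.
n = 17.
(a) r = 13 → value at rank 13 = 181.
(b) r = 13.5; between ranks 13 (181) and 14 (210): 195.5.
|181 − 195.5| = 14.5.

14.50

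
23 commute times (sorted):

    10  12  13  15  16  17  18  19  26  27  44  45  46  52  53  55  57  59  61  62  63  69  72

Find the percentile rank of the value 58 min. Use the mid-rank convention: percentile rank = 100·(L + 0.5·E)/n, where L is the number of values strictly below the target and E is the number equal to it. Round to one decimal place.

73.9

Count below 58: L = 17; count equal: E = 0; n = 23.
Percentile rank = 100·(17 + 0.5·0)/23 = 100·17/23 = 73.91.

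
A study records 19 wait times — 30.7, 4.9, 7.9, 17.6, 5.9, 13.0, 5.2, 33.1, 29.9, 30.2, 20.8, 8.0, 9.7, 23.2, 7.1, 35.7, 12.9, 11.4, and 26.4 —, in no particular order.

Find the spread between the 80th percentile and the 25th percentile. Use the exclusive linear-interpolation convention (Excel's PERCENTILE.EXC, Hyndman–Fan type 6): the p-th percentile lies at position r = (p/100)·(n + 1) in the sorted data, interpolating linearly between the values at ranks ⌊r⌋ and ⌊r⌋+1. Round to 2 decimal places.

22.30

Sorted: 4.9, 5.2, 5.9, 7.1, 7.9, 8.0, 9.7, 11.4, 12.9, 13.0, 17.6, 20.8, 23.2, 26.4, 29.9, 30.2, 30.7, 33.1, 35.7.
n = 19.
P25: r = 5 (integer) → 7.9.
P80: r = 16 (integer) → 30.2.
Difference: 30.2 − 7.9 = 22.3.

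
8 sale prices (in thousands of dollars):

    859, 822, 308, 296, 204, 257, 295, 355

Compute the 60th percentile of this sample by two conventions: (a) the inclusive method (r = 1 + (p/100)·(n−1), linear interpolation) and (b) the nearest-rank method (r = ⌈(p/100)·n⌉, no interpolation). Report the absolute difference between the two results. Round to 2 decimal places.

Sorted: 204, 257, 295, 296, 308, 355, 822, 859.
n = 8.
(a) r = 5.2; between ranks 5 (308) and 6 (355): 317.4.
(b) the nearest-rank method: rank 5 → 308.
|317.4 − 308| = 9.4.

9.40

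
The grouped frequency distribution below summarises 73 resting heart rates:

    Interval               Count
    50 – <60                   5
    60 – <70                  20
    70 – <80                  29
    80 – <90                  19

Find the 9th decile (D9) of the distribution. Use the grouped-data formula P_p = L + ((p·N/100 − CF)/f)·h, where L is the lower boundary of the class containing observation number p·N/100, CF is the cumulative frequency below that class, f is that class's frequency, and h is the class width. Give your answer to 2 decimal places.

86.16

N = 73; target position k = 90/100 · 73 = 65.7.
Cumulative frequencies: 5, 25, 54, 73.
Observation 65.7 falls in the class 80 – <90.
L = 80, CF = 54, f = 19, h = 10.
P90 = 80 + ((65.7 − 54)/19)·10 = 80 + 6.15789 = 86.1579.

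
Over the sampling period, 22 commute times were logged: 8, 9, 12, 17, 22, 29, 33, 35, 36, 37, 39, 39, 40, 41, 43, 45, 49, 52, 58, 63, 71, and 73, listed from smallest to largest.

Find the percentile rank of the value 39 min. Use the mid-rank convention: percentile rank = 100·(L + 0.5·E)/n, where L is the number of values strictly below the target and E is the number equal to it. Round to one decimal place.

50.0

Count below 39: L = 10; count equal: E = 2; n = 22.
Percentile rank = 100·(10 + 0.5·2)/22 = 100·11/22 = 50.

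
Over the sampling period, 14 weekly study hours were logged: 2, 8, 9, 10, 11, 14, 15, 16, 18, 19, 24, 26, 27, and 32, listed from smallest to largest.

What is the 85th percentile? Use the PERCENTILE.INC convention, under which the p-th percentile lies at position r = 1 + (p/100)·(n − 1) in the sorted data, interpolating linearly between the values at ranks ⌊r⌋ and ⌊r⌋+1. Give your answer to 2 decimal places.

n = 14.
r = 1 + (85/100)·(14 − 1) = 1 + 11.05 = 12.05.
Rank 12 is 26 and rank 13 is 27.
Interpolate: 26 + 0.05·(27 − 26) = 26 + 0.05·1 = 26.05.

26.05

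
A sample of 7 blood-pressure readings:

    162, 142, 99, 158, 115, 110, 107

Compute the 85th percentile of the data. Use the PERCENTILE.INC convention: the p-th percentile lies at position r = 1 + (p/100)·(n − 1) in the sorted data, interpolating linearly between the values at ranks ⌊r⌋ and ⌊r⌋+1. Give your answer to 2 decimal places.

158.40

Sorted: 99, 107, 110, 115, 142, 158, 162.
n = 7.
r = 1 + (85/100)·(7 − 1) = 1 + 5.1 = 6.1.
Rank 6 is 158 and rank 7 is 162.
Interpolate: 158 + 0.1·(162 − 158) = 158 + 0.1·4 = 158.4.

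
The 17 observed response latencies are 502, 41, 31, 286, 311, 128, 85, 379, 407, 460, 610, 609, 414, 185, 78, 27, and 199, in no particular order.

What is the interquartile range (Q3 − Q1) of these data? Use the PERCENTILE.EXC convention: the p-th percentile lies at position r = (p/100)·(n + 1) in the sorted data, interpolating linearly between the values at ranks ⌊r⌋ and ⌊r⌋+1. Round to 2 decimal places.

Sorted: 27, 31, 41, 78, 85, 128, 185, 199, 286, 311, 379, 407, 414, 460, 502, 609, 610.
n = 17.
P25: r = 4.5; ranks 4–5 are 78, 85; interpolating gives 81.5.
P75: r = 13.5; ranks 13–14 are 414, 460; interpolating gives 437.
Difference: 437 − 81.5 = 355.5.

355.50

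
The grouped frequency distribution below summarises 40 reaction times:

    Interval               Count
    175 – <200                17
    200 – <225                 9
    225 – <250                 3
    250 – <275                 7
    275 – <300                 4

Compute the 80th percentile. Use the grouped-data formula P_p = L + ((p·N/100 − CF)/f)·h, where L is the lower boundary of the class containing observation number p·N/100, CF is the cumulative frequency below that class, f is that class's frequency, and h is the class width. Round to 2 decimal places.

N = 40; target position k = 80/100 · 40 = 32.
Cumulative frequencies: 17, 26, 29, 36, 40.
Observation 32 falls in the class 250 – <275.
L = 250, CF = 29, f = 7, h = 25.
P80 = 250 + ((32 − 29)/7)·25 = 250 + 10.7143 = 260.714.

260.71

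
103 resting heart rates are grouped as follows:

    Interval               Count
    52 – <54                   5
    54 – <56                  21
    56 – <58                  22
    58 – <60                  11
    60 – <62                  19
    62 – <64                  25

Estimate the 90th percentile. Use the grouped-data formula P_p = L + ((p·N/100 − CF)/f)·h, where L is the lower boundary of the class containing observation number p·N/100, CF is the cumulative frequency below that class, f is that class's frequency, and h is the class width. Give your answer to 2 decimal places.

63.18

N = 103; target position k = 90/100 · 103 = 92.7.
Cumulative frequencies: 5, 26, 48, 59, 78, 103.
Observation 92.7 falls in the class 62 – <64.
L = 62, CF = 78, f = 25, h = 2.
P90 = 62 + ((92.7 − 78)/25)·2 = 62 + 1.176 = 63.176.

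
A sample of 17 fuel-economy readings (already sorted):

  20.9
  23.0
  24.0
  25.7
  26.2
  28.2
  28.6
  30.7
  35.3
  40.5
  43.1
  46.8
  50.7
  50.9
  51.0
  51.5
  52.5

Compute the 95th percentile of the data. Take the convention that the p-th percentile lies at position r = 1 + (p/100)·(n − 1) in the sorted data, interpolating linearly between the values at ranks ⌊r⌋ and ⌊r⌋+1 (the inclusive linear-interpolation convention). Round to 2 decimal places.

51.70

n = 17.
r = 1 + (95/100)·(17 − 1) = 1 + 15.2 = 16.2.
Rank 16 is 51.5 and rank 17 is 52.5.
Interpolate: 51.5 + 0.2·(52.5 − 51.5) = 51.5 + 0.2·1 = 51.7.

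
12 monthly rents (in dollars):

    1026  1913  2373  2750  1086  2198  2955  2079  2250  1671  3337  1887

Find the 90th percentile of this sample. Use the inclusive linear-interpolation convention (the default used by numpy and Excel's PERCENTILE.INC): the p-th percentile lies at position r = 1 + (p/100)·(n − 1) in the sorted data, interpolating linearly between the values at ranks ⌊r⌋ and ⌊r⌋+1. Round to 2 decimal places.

Sorted: 1026, 1086, 1671, 1887, 1913, 2079, 2198, 2250, 2373, 2750, 2955, 3337.
n = 12.
r = 1 + (90/100)·(12 − 1) = 1 + 9.9 = 10.9.
Rank 10 is 2750 and rank 11 is 2955.
Interpolate: 2750 + 0.9·(2955 − 2750) = 2750 + 0.9·205 = 2934.5.

2934.50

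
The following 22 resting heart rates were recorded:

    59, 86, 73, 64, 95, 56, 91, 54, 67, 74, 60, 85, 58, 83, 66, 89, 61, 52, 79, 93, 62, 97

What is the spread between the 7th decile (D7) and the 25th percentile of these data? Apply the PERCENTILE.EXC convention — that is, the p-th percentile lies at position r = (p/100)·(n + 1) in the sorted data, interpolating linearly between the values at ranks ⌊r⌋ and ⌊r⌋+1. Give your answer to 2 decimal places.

25.35

Sorted: 52, 54, 56, 58, 59, 60, 61, 62, 64, 66, 67, 73, 74, 79, 83, 85, 86, 89, 91, 93, 95, 97.
n = 22.
P25: r = 5.75; ranks 5–6 are 59, 60; interpolating gives 59.75.
P70: r = 16.1; ranks 16–17 are 85, 86; interpolating gives 85.1.
Difference: 85.1 − 59.75 = 25.35.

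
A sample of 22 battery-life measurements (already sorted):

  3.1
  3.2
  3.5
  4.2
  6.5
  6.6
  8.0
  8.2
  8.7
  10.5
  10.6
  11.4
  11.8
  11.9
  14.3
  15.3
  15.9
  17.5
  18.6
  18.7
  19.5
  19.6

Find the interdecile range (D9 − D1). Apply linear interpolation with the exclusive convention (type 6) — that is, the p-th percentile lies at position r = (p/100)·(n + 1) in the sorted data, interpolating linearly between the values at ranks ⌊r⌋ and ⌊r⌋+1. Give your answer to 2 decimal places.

15.97

n = 22.
P10: r = 2.3; ranks 2–3 are 3.2, 3.5; interpolating gives 3.29.
P90: r = 20.7; ranks 20–21 are 18.7, 19.5; interpolating gives 19.26.
Difference: 19.26 − 3.29 = 15.97.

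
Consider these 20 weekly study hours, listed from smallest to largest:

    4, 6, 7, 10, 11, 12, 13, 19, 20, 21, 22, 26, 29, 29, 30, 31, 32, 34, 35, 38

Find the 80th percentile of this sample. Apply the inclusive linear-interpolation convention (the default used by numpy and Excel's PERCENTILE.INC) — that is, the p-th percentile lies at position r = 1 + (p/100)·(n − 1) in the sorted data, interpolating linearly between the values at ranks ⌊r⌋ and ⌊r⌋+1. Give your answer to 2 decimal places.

n = 20.
r = 1 + (80/100)·(20 − 1) = 1 + 15.2 = 16.2.
Rank 16 is 31 and rank 17 is 32.
Interpolate: 31 + 0.2·(32 − 31) = 31 + 0.2·1 = 31.2.

31.20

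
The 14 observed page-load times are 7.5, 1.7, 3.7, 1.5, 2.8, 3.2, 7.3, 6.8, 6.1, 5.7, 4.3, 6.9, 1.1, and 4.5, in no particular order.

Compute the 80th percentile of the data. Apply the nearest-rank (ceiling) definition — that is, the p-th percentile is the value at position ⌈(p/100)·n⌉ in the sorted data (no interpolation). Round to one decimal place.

6.9

Sorted: 1.1, 1.5, 1.7, 2.8, 3.2, 3.7, 4.3, 4.5, 5.7, 6.1, 6.8, 6.9, 7.3, 7.5.
n = 14.
Position = ⌈80/100 · 14⌉ = ⌈11.2⌉ = 12.
The value at rank 12 is 6.9.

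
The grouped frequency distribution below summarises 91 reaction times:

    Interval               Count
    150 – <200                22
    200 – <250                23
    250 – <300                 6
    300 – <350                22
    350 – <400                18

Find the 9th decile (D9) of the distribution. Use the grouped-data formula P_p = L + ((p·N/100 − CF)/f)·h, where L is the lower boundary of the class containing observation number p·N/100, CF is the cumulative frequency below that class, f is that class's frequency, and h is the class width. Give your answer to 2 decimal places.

374.72

N = 91; target position k = 90/100 · 91 = 81.9.
Cumulative frequencies: 22, 45, 51, 73, 91.
Observation 81.9 falls in the class 350 – <400.
L = 350, CF = 73, f = 18, h = 50.
P90 = 350 + ((81.9 − 73)/18)·50 = 350 + 24.7222 = 374.722.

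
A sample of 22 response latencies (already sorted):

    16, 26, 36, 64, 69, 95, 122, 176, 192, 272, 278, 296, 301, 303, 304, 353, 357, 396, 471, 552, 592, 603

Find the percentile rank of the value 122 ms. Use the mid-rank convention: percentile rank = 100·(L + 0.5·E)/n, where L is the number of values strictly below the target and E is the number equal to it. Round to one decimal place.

Count below 122: L = 6; count equal: E = 1; n = 22.
Percentile rank = 100·(6 + 0.5·1)/22 = 100·6.5/22 = 29.55.

29.5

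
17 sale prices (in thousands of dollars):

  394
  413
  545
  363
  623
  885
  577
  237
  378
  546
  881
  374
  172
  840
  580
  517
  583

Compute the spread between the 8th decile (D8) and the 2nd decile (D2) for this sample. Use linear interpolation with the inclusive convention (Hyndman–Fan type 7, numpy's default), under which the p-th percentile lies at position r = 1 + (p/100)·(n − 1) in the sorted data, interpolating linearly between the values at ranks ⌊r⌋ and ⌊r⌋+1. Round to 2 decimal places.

Sorted: 172, 237, 363, 374, 378, 394, 413, 517, 545, 546, 577, 580, 583, 623, 840, 881, 885.
n = 17.
P20: r = 4.2; ranks 4–5 are 374, 378; interpolating gives 374.8.
P80: r = 13.8; ranks 13–14 are 583, 623; interpolating gives 615.
Difference: 615 − 374.8 = 240.2.

240.20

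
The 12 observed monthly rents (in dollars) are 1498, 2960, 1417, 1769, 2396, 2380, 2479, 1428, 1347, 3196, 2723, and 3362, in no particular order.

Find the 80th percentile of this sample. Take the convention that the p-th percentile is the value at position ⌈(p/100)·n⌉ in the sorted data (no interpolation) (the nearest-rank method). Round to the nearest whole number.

Sorted: 1347, 1417, 1428, 1498, 1769, 2380, 2396, 2479, 2723, 2960, 3196, 3362.
n = 12.
Position = ⌈80/100 · 12⌉ = ⌈9.6⌉ = 10.
The value at rank 10 is 2960.

2960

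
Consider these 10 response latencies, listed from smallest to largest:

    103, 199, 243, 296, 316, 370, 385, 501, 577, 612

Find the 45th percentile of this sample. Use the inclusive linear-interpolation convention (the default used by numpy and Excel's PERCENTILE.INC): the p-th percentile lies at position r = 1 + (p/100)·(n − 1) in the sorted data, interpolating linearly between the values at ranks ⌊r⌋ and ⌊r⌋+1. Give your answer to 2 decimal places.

n = 10.
r = 1 + (45/100)·(10 − 1) = 1 + 4.05 = 5.05.
Rank 5 is 316 and rank 6 is 370.
Interpolate: 316 + 0.05·(370 − 316) = 316 + 0.05·54 = 318.7.

318.70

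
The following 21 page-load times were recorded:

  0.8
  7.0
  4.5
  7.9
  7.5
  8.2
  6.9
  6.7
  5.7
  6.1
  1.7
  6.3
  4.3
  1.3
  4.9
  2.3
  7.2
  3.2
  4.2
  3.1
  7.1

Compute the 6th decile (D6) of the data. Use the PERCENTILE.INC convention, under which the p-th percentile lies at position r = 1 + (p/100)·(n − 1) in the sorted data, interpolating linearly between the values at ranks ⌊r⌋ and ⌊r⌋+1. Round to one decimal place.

Sorted: 0.8, 1.3, 1.7, 2.3, 3.1, 3.2, 4.2, 4.3, 4.5, 4.9, 5.7, 6.1, 6.3, 6.7, 6.9, 7.0, 7.1, 7.2, 7.5, 7.9, 8.2.
n = 21.
r = 1 + (60/100)·(21 − 1) = 1 + 12 = 13.
r is an integer, so P60 is the value at rank 13: 6.3.

6.3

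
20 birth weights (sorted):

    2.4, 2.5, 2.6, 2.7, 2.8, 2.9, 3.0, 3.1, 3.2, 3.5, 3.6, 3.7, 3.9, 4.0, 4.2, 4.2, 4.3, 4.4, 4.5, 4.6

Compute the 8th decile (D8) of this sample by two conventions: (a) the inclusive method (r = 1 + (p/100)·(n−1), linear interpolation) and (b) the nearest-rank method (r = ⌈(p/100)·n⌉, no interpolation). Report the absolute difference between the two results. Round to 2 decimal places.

0.02

n = 20.
(a) r = 16.2; between ranks 16 (4.2) and 17 (4.3): 4.22.
(b) the nearest-rank method: rank 16 → 4.2.
|4.22 − 4.2| = 0.02.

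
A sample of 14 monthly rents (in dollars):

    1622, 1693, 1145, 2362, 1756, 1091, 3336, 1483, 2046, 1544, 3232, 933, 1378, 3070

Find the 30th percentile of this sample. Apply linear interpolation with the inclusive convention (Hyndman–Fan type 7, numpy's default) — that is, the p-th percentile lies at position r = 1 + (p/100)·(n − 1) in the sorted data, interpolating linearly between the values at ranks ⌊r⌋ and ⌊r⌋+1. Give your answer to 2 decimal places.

Sorted: 933, 1091, 1145, 1378, 1483, 1544, 1622, 1693, 1756, 2046, 2362, 3070, 3232, 3336.
n = 14.
r = 1 + (30/100)·(14 − 1) = 1 + 3.9 = 4.9.
Rank 4 is 1378 and rank 5 is 1483.
Interpolate: 1378 + 0.9·(1483 − 1378) = 1378 + 0.9·105 = 1472.5.

1472.50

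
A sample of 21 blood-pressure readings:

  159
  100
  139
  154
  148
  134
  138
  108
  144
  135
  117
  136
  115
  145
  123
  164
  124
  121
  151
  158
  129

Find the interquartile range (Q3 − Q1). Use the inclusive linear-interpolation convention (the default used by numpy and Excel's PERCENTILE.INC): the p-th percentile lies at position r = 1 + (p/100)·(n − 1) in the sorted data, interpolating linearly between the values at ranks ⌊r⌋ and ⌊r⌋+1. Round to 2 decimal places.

25.00

Sorted: 100, 108, 115, 117, 121, 123, 124, 129, 134, 135, 136, 138, 139, 144, 145, 148, 151, 154, 158, 159, 164.
n = 21.
P25: r = 6 (integer) → 123.
P75: r = 16 (integer) → 148.
Difference: 148 − 123 = 25.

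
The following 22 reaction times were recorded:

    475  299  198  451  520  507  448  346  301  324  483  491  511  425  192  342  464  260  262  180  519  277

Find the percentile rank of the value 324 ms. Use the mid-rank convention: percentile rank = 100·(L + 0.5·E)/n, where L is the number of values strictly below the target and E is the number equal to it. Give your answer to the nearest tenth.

Sorted: 180, 192, 198, 260, 262, 277, 299, 301, 324, 342, 346, 425, 448, 451, 464, 475, 483, 491, 507, 511, 519, 520.
Count below 324: L = 8; count equal: E = 1; n = 22.
Percentile rank = 100·(8 + 0.5·1)/22 = 100·8.5/22 = 38.64.

38.6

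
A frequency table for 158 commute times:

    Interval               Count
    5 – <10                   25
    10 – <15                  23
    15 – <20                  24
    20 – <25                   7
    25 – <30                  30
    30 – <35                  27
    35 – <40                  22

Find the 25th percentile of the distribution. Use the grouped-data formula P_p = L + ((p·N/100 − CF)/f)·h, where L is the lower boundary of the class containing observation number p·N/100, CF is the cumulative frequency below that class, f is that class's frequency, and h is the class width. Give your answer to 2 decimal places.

N = 158; target position k = 25/100 · 158 = 39.5.
Cumulative frequencies: 25, 48, 72, 79, 109, 136, 158.
Observation 39.5 falls in the class 10 – <15.
L = 10, CF = 25, f = 23, h = 5.
P25 = 10 + ((39.5 − 25)/23)·5 = 10 + 3.15217 = 13.1522.

13.15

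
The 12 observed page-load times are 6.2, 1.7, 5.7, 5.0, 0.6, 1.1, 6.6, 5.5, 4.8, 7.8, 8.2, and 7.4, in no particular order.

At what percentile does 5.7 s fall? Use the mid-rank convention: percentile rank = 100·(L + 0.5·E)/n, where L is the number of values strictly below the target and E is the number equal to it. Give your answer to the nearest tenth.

Sorted: 0.6, 1.1, 1.7, 4.8, 5.0, 5.5, 5.7, 6.2, 6.6, 7.4, 7.8, 8.2.
Count below 5.7: L = 6; count equal: E = 1; n = 12.
Percentile rank = 100·(6 + 0.5·1)/12 = 100·6.5/12 = 54.17.

54.2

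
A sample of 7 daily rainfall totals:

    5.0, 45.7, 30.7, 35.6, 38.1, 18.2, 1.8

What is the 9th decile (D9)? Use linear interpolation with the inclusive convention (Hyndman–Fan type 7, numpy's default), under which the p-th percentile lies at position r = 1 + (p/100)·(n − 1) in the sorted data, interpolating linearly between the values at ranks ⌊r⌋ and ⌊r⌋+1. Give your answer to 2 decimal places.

Sorted: 1.8, 5.0, 18.2, 30.7, 35.6, 38.1, 45.7.
n = 7.
r = 1 + (90/100)·(7 − 1) = 1 + 5.4 = 6.4.
Rank 6 is 38.1 and rank 7 is 45.7.
Interpolate: 38.1 + 0.4·(45.7 − 38.1) = 38.1 + 0.4·7.6 = 41.14.

41.14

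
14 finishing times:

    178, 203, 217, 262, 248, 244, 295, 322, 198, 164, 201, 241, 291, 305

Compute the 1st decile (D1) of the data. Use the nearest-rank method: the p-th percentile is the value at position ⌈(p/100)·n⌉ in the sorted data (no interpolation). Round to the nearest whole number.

Sorted: 164, 178, 198, 201, 203, 217, 241, 244, 248, 262, 291, 295, 305, 322.
n = 14.
Position = ⌈10/100 · 14⌉ = ⌈1.4⌉ = 2.
The value at rank 2 is 178.

178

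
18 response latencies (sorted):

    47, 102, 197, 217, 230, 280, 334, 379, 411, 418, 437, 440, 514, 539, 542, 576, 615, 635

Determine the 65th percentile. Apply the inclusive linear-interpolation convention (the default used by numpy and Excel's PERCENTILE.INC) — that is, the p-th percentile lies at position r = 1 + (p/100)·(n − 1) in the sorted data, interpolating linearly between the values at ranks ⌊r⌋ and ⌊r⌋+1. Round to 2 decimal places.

n = 18.
r = 1 + (65/100)·(18 − 1) = 1 + 11.05 = 12.05.
Rank 12 is 440 and rank 13 is 514.
Interpolate: 440 + 0.05·(514 − 440) = 440 + 0.05·74 = 443.7.

443.70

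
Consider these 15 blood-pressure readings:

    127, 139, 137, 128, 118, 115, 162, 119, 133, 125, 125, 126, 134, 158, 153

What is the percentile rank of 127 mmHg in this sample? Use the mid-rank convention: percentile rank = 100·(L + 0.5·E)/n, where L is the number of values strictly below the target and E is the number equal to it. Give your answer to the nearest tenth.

43.3

Sorted: 115, 118, 119, 125, 125, 126, 127, 128, 133, 134, 137, 139, 153, 158, 162.
Count below 127: L = 6; count equal: E = 1; n = 15.
Percentile rank = 100·(6 + 0.5·1)/15 = 100·6.5/15 = 43.33.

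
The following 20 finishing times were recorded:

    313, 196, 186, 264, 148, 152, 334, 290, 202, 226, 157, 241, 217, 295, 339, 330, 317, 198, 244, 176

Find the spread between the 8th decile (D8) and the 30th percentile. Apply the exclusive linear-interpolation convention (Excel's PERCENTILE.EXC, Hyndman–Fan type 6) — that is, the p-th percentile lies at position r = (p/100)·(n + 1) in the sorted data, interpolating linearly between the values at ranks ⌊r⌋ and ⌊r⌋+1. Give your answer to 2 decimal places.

Sorted: 148, 152, 157, 176, 186, 196, 198, 202, 217, 226, 241, 244, 264, 290, 295, 313, 317, 330, 334, 339.
n = 20.
P30: r = 6.3; ranks 6–7 are 196, 198; interpolating gives 196.6.
P80: r = 16.8; ranks 16–17 are 313, 317; interpolating gives 316.2.
Difference: 316.2 − 196.6 = 119.6.

119.60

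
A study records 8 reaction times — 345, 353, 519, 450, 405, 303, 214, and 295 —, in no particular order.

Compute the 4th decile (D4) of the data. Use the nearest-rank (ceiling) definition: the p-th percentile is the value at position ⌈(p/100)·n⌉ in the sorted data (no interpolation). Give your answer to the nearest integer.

Sorted: 214, 295, 303, 345, 353, 405, 450, 519.
n = 8.
Position = ⌈40/100 · 8⌉ = ⌈3.2⌉ = 4.
The value at rank 4 is 345.

345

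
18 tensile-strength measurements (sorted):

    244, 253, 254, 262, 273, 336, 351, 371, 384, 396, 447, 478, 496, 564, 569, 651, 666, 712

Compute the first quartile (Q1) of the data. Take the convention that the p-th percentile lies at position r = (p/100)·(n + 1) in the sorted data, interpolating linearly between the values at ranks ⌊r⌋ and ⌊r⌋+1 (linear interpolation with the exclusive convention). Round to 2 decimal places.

270.25

n = 18.
r = (25/100)·(18 + 1) = 4.75.
Rank 4 is 262 and rank 5 is 273.
Interpolate: 262 + 0.75·(273 − 262) = 262 + 0.75·11 = 270.25.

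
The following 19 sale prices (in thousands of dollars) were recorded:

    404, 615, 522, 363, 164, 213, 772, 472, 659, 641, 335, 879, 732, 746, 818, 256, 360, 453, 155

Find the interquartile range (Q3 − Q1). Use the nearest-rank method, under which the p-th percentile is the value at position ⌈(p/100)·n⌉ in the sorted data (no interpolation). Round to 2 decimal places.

Sorted: 155, 164, 213, 256, 335, 360, 363, 404, 453, 472, 522, 615, 641, 659, 732, 746, 772, 818, 879.
n = 19.
P25: rank ⌈25/100·19⌉ = 5 → 335.
P75: rank ⌈75/100·19⌉ = 15 → 732.
Difference: 732 − 335 = 397.

397.00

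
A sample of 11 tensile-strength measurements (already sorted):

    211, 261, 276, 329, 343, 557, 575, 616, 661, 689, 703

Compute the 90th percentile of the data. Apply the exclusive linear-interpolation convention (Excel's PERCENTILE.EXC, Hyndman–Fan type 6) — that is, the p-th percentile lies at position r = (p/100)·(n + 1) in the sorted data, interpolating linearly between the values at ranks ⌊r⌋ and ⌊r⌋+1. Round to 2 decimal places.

700.20

n = 11.
r = (90/100)·(11 + 1) = 10.8.
Rank 10 is 689 and rank 11 is 703.
Interpolate: 689 + 0.8·(703 − 689) = 689 + 0.8·14 = 700.2.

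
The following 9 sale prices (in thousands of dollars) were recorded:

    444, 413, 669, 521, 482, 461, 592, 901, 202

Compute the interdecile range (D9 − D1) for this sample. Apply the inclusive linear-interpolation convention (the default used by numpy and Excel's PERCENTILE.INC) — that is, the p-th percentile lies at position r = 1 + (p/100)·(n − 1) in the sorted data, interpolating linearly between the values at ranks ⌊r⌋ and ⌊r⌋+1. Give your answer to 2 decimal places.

344.60

Sorted: 202, 413, 444, 461, 482, 521, 592, 669, 901.
n = 9.
P10: r = 1.8; ranks 1–2 are 202, 413; interpolating gives 370.8.
P90: r = 8.2; ranks 8–9 are 669, 901; interpolating gives 715.4.
Difference: 715.4 − 370.8 = 344.6.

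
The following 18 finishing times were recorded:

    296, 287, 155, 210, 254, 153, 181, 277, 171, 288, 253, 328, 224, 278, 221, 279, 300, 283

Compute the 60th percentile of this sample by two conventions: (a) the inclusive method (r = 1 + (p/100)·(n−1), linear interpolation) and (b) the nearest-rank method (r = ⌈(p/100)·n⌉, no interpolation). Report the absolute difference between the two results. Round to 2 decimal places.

Sorted: 153, 155, 171, 181, 210, 221, 224, 253, 254, 277, 278, 279, 283, 287, 288, 296, 300, 328.
n = 18.
(a) r = 11.2; between ranks 11 (278) and 12 (279): 278.2.
(b) the nearest-rank method: rank 11 → 278.
|278.2 − 278| = 0.2.

0.20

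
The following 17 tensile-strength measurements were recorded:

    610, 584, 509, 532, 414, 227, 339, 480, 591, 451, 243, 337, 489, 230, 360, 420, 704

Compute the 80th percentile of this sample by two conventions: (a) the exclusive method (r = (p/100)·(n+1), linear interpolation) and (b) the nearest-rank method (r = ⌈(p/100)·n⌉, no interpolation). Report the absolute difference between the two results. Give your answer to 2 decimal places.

2.80

Sorted: 227, 230, 243, 337, 339, 360, 414, 420, 451, 480, 489, 509, 532, 584, 591, 610, 704.
n = 17.
(a) r = 14.4; between ranks 14 (584) and 15 (591): 586.8.
(b) the nearest-rank method: rank 14 → 584.
|586.8 − 584| = 2.8.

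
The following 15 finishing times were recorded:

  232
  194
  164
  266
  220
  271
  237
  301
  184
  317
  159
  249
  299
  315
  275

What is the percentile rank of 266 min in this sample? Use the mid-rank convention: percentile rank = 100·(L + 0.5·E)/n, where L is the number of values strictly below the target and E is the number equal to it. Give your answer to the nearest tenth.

Sorted: 159, 164, 184, 194, 220, 232, 237, 249, 266, 271, 275, 299, 301, 315, 317.
Count below 266: L = 8; count equal: E = 1; n = 15.
Percentile rank = 100·(8 + 0.5·1)/15 = 100·8.5/15 = 56.67.

56.7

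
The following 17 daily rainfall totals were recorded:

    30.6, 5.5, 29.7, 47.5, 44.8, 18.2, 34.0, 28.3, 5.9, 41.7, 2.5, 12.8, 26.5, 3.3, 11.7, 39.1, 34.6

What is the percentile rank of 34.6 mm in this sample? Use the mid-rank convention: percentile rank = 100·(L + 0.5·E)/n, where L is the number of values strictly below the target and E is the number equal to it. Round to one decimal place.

73.5

Sorted: 2.5, 3.3, 5.5, 5.9, 11.7, 12.8, 18.2, 26.5, 28.3, 29.7, 30.6, 34.0, 34.6, 39.1, 41.7, 44.8, 47.5.
Count below 34.6: L = 12; count equal: E = 1; n = 17.
Percentile rank = 100·(12 + 0.5·1)/17 = 100·12.5/17 = 73.53.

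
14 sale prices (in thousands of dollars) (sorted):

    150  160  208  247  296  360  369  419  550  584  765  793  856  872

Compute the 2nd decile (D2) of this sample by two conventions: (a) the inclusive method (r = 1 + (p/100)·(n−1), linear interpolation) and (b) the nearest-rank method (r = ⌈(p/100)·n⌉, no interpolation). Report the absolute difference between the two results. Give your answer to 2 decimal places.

n = 14.
(a) r = 3.6; between ranks 3 (208) and 4 (247): 231.4.
(b) the nearest-rank method: rank 3 → 208.
|231.4 − 208| = 23.4.

23.40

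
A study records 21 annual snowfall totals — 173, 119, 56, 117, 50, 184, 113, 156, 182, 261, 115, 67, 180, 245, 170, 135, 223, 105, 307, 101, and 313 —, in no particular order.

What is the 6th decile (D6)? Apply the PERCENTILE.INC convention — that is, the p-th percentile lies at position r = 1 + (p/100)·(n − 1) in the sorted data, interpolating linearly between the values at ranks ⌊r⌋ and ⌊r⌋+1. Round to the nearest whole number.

Sorted: 50, 56, 67, 101, 105, 113, 115, 117, 119, 135, 156, 170, 173, 180, 182, 184, 223, 245, 261, 307, 313.
n = 21.
r = 1 + (60/100)·(21 − 1) = 1 + 12 = 13.
r is an integer, so P60 is the value at rank 13: 173.

173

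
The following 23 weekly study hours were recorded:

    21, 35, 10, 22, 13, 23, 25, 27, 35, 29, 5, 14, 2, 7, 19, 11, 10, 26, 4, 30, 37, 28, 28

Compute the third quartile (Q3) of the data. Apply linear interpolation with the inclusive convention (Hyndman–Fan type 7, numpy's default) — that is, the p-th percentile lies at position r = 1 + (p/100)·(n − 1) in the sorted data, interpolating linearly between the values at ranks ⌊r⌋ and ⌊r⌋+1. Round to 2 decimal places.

Sorted: 2, 4, 5, 7, 10, 10, 11, 13, 14, 19, 21, 22, 23, 25, 26, 27, 28, 28, 29, 30, 35, 35, 37.
n = 23.
r = 1 + (75/100)·(23 − 1) = 1 + 16.5 = 17.5.
Rank 17 is 28 and rank 18 is 28.
Interpolate: 28 + 0.5·(28 − 28) = 28 + 0.5·0 = 28.

28.00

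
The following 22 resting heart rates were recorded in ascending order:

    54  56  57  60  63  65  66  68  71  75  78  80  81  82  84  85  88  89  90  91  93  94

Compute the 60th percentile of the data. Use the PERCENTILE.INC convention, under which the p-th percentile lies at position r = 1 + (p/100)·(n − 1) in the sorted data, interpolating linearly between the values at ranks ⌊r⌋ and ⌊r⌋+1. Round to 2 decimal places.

81.60

n = 22.
r = 1 + (60/100)·(22 − 1) = 1 + 12.6 = 13.6.
Rank 13 is 81 and rank 14 is 82.
Interpolate: 81 + 0.6·(82 − 81) = 81 + 0.6·1 = 81.6.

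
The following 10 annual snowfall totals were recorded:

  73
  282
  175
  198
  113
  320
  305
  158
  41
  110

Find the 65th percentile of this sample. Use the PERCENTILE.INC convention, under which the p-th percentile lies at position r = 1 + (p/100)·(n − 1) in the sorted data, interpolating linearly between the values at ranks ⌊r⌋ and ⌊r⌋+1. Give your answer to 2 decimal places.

194.55

Sorted: 41, 73, 110, 113, 158, 175, 198, 282, 305, 320.
n = 10.
r = 1 + (65/100)·(10 − 1) = 1 + 5.85 = 6.85.
Rank 6 is 175 and rank 7 is 198.
Interpolate: 175 + 0.85·(198 − 175) = 175 + 0.85·23 = 194.55.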